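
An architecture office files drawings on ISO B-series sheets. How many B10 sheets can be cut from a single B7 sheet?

Each ISO step halves the sheet: 1 × B7 → 2 × B8 → 4 × B9 → 8 × B10
From B7 to B10 is 3 halving steps: 2^3 = 8.

8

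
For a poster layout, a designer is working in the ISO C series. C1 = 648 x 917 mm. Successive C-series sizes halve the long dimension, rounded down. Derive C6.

C2: ⌊917/2⌋ × 648 = 458 × 648 mm
C3: ⌊648/2⌋ × 458 = 324 × 458 mm
C4: ⌊458/2⌋ × 324 = 229 × 324 mm
C5: ⌊324/2⌋ × 229 = 162 × 229 mm
C6: ⌊229/2⌋ × 162 = 114 × 162 mm

114 × 162 mm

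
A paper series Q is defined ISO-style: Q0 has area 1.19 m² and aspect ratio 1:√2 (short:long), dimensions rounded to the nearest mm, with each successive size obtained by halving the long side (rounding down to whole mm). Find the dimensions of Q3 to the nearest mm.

324 × 458 mm

Let Q0's short side be w mm. w · w√2 = 1.19 m² = 1,190,000 mm², so w ≈ 917.3 mm and w√2 ≈ 1297.3 mm → Q0 = 917 × 1297 mm.
Q1: ⌊1297/2⌋ × 917 = 648 × 917 mm
Q2: ⌊917/2⌋ × 648 = 458 × 648 mm
Q3: ⌊648/2⌋ × 458 = 324 × 458 mm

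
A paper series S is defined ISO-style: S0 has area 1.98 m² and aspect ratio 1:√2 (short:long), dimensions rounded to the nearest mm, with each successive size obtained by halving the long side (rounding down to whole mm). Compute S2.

591 × 836 mm

Let S0's short side be w mm. w · w√2 = 1.98 m² = 1,980,000 mm², so w ≈ 1183.2 mm and w√2 ≈ 1673.4 mm → S0 = 1183 × 1673 mm.
S1: ⌊1673/2⌋ × 1183 = 836 × 1183 mm
S2: ⌊1183/2⌋ × 836 = 591 × 836 mm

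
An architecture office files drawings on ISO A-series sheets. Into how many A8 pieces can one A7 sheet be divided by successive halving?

Each ISO step halves the sheet: 1 × A7 → 2 × A8
From A7 to A8 is 1 halving step: 2^1 = 2.

2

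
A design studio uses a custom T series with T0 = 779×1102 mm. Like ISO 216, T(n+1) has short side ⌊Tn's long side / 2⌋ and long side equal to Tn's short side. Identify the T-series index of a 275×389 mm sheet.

T0: 779 × 1102 mm
T1: 551 × 779 mm
T2: 389 × 551 mm
T3: 275 × 389 mm
T4: 194 × 275 mm
→ matches T3.

T3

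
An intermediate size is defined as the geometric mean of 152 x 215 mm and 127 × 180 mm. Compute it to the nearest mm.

Short side: √(152 · 127) = √19304 ≈ 138.9 → 139 mm
Long side: √(215 · 180) = √38700 ≈ 196.7 → 197 mm

139 × 197 mm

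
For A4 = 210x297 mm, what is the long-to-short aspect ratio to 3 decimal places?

1.414

297 / 210 = 1.414
Matches √2 ≈ 1.414 — the ISO 216 defining ratio.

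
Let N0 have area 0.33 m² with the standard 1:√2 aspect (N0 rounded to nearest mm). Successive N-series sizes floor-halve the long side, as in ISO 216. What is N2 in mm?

Let N0's short side be w mm. w · w√2 = 0.33 m² = 330,000 mm², so w ≈ 483.1 mm and w√2 ≈ 683.1 mm → N0 = 483 × 683 mm.
N1: ⌊683/2⌋ × 483 = 341 × 483 mm
N2: ⌊483/2⌋ × 341 = 241 × 341 mm

241 × 341 mm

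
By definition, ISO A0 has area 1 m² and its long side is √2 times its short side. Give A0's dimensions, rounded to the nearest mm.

Let the short side be w mm. Then the long side is w√2 and w · w√2 = 10⁶ mm².
w² = 10⁶/√2, so w = 1000 / 2^(1/4) ≈ 840.9 mm; long side = 1000 · 2^(1/4) ≈ 1189.2 mm.

841 × 1189 mm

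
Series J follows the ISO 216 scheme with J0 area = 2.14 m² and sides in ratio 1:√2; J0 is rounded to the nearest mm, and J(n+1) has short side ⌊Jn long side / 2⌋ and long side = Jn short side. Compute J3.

435 × 615 mm

Let J0's short side be w mm. w · w√2 = 2.14 m² = 2,140,000 mm², so w ≈ 1230.1 mm and w√2 ≈ 1739.7 mm → J0 = 1230 × 1740 mm.
J1: ⌊1740/2⌋ × 1230 = 870 × 1230 mm
J2: ⌊1230/2⌋ × 870 = 615 × 870 mm
J3: ⌊870/2⌋ × 615 = 435 × 615 mm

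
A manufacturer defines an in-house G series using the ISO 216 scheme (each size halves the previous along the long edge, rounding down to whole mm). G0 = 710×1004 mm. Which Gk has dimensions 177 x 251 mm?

G0: 710 × 1004 mm
G1: 502 × 710 mm
G2: 355 × 502 mm
G3: 251 × 355 mm
G4: 177 × 251 mm
G5: 125 × 177 mm
→ matches G4.

G4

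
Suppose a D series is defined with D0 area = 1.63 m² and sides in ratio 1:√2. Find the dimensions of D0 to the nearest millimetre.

Let the short side be w mm. Then w · w√2 = 1.63 m² = 1,630,000 mm².
w² = 1,630,000/√2, so w ≈ 1073.6 mm; long side = w√2 ≈ 1518.3 mm.

1074 × 1518 mm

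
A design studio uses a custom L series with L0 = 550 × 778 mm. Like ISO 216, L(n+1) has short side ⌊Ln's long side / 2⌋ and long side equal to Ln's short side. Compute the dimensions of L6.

L1: ⌊778/2⌋ × 550 = 389 × 550 mm
L2: ⌊550/2⌋ × 389 = 275 × 389 mm
L3: ⌊389/2⌋ × 275 = 194 × 275 mm
L4: ⌊275/2⌋ × 194 = 137 × 194 mm
L5: ⌊194/2⌋ × 137 = 97 × 137 mm
L6: ⌊137/2⌋ × 97 = 68 × 97 mm

68 × 97 mm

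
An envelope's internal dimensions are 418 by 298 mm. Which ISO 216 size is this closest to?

A3 (297 × 420 mm)

Aspect ratio 418/298 ≈ 1.403 — close to the ISO √2 ≈ 1.414.
In the A-series (A0 area = 1 m²): A3 = 297 × 420 mm.
Off by 3 mm total — nearest standard size.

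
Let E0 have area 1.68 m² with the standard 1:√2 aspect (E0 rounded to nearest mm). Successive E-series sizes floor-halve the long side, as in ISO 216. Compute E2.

Let E0's short side be w mm. w · w√2 = 1.68 m² = 1,680,000 mm², so w ≈ 1089.9 mm and w√2 ≈ 1541.4 mm → E0 = 1090 × 1541 mm.
E1: ⌊1541/2⌋ × 1090 = 770 × 1090 mm
E2: ⌊1090/2⌋ × 770 = 545 × 770 mm

545 × 770 mm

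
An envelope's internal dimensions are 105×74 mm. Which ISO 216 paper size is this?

Aspect ratio 105/74 ≈ 1.419 — close to the ISO √2 ≈ 1.414.
In the A-series (A0 area = 1 m²): A7 = 74 × 105 mm.

A7 (74 × 105 mm)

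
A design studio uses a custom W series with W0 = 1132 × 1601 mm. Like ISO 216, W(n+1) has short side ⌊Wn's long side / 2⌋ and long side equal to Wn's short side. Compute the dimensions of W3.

400 × 566 mm

W1: ⌊1601/2⌋ × 1132 = 800 × 1132 mm
W2: ⌊1132/2⌋ × 800 = 566 × 800 mm
W3: ⌊800/2⌋ × 566 = 400 × 566 mm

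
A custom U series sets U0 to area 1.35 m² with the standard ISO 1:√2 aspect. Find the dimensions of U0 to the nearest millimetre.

Let the short side be w mm. Then w · w√2 = 1.35 m² = 1,350,000 mm².
w² = 1,350,000/√2, so w ≈ 977.0 mm; long side = w√2 ≈ 1381.7 mm.

977 × 1382 mm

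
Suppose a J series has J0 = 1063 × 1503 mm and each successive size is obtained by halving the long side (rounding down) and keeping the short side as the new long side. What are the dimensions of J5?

J1: ⌊1503/2⌋ × 1063 = 751 × 1063 mm
J2: ⌊1063/2⌋ × 751 = 531 × 751 mm
J3: ⌊751/2⌋ × 531 = 375 × 531 mm
J4: ⌊531/2⌋ × 375 = 265 × 375 mm
J5: ⌊375/2⌋ × 265 = 187 × 265 mm

187 × 265 mm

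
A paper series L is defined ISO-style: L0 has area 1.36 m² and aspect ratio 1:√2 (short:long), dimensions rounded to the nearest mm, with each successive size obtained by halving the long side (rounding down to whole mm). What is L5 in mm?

Let L0's short side be w mm. w · w√2 = 1.36 m² = 1,360,000 mm², so w ≈ 980.6 mm and w√2 ≈ 1386.8 mm → L0 = 981 × 1387 mm.
L1: ⌊1387/2⌋ × 981 = 693 × 981 mm
L2: ⌊981/2⌋ × 693 = 490 × 693 mm
L3: ⌊693/2⌋ × 490 = 346 × 490 mm
L4: ⌊490/2⌋ × 346 = 245 × 346 mm
L5: ⌊346/2⌋ × 245 = 173 × 245 mm

173 × 245 mm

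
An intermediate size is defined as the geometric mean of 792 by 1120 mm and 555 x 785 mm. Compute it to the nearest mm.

663 × 938 mm

Short side: √(792 · 555) = √439560 ≈ 663.0 → 663 mm
Long side: √(1120 · 785) = √879200 ≈ 937.7 → 938 mm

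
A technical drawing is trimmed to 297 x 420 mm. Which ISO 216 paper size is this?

Aspect ratio 420/297 ≈ 1.414 — close to the ISO √2 ≈ 1.414.
In the A-series (A0 area = 1 m²): A3 = 297 × 420 mm.

A3 (297 × 420 mm)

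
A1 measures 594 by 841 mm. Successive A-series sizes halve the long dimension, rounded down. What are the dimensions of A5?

A2: ⌊841/2⌋ × 594 = 420 × 594 mm
A3: ⌊594/2⌋ × 420 = 297 × 420 mm
A4: ⌊420/2⌋ × 297 = 210 × 297 mm
A5: ⌊297/2⌋ × 210 = 148 × 210 mm

148 × 210 mm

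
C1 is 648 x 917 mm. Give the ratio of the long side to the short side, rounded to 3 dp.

1.415

917 / 648 = 1.415
Matches √2 ≈ 1.414 — the ISO 216 defining ratio.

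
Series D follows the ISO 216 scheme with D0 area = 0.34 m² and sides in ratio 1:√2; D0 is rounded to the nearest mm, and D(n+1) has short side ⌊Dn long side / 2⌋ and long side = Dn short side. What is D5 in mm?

86 × 122 mm

Let D0's short side be w mm. w · w√2 = 0.34 m² = 340,000 mm², so w ≈ 490.3 mm and w√2 ≈ 693.4 mm → D0 = 490 × 693 mm.
D1: ⌊693/2⌋ × 490 = 346 × 490 mm
D2: ⌊490/2⌋ × 346 = 245 × 346 mm
D3: ⌊346/2⌋ × 245 = 173 × 245 mm
D4: ⌊245/2⌋ × 173 = 122 × 173 mm
D5: ⌊173/2⌋ × 122 = 86 × 122 mm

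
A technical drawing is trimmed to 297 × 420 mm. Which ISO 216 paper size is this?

A3 (297 × 420 mm)

Aspect ratio 420/297 ≈ 1.414 — close to the ISO √2 ≈ 1.414.
In the A-series (A0 area = 1 m²): A3 = 297 × 420 mm.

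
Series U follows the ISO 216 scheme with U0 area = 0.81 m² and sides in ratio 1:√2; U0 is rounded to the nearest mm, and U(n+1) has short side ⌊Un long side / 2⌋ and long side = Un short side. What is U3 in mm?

267 × 378 mm

Let U0's short side be w mm. w · w√2 = 0.81 m² = 810,000 mm², so w ≈ 756.8 mm and w√2 ≈ 1070.3 mm → U0 = 757 × 1070 mm.
U1: ⌊1070/2⌋ × 757 = 535 × 757 mm
U2: ⌊757/2⌋ × 535 = 378 × 535 mm
U3: ⌊535/2⌋ × 378 = 267 × 378 mm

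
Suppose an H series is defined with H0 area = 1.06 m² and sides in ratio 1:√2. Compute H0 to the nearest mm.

Let the short side be w mm. Then w · w√2 = 1.06 m² = 1,060,000 mm².
w² = 1,060,000/√2, so w ≈ 865.8 mm; long side = w√2 ≈ 1224.4 mm.

866 × 1224 mm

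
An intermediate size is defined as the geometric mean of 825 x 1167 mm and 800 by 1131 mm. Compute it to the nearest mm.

Short side: √(825 · 800) = √660000 ≈ 812.4 → 812 mm
Long side: √(1167 · 1131) = √1319877 ≈ 1148.9 → 1149 mm

812 × 1149 mm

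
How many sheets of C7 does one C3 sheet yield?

16

Each ISO step halves the sheet: 1 × C3 → 2 × C4 → 4 × C5 → 8 × C6 → …
From C3 to C7 is 4 halving steps: 2^4 = 16.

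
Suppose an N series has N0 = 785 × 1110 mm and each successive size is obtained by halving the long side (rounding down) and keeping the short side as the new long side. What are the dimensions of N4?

196 × 277 mm

N1: ⌊1110/2⌋ × 785 = 555 × 785 mm
N2: ⌊785/2⌋ × 555 = 392 × 555 mm
N3: ⌊555/2⌋ × 392 = 277 × 392 mm
N4: ⌊392/2⌋ × 277 = 196 × 277 mm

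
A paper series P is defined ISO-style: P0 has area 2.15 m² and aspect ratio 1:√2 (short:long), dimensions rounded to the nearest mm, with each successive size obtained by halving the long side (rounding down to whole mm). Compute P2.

616 × 872 mm

Let P0's short side be w mm. w · w√2 = 2.15 m² = 2,150,000 mm², so w ≈ 1233.0 mm and w√2 ≈ 1743.7 mm → P0 = 1233 × 1744 mm.
P1: ⌊1744/2⌋ × 1233 = 872 × 1233 mm
P2: ⌊1233/2⌋ × 872 = 616 × 872 mm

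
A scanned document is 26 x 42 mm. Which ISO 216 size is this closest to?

Aspect ratio 42/26 ≈ 1.615 (ISO target is √2 ≈ 1.414).
In the C-series (envelope sizes, between A and B): C10 = 28 × 40 mm.
Off by 4 mm total — nearest standard size.

C10 (28 × 40 mm)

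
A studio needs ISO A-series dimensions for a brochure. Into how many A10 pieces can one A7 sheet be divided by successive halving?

A7 = 74 × 105 mm; A10 = 26 × 37 mm.
Each halving step doubles the count; 3 steps from A7 to A10.
2^3 = 8.

8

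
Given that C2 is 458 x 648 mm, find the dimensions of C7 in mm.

C3: ⌊648/2⌋ × 458 = 324 × 458 mm
C4: ⌊458/2⌋ × 324 = 229 × 324 mm
C5: ⌊324/2⌋ × 229 = 162 × 229 mm
C6: ⌊229/2⌋ × 162 = 114 × 162 mm
C7: ⌊162/2⌋ × 114 = 81 × 114 mm

81 × 114 mm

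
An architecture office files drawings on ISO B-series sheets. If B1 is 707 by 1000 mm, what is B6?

125 × 176 mm

B2: ⌊1000/2⌋ × 707 = 500 × 707 mm
B3: ⌊707/2⌋ × 500 = 353 × 500 mm
B4: ⌊500/2⌋ × 353 = 250 × 353 mm
B5: ⌊353/2⌋ × 250 = 176 × 250 mm
B6: ⌊250/2⌋ × 176 = 125 × 176 mm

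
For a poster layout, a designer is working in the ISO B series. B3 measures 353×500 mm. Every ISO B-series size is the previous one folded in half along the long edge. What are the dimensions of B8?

B4: ⌊500/2⌋ × 353 = 250 × 353 mm
B5: ⌊353/2⌋ × 250 = 176 × 250 mm
B6: ⌊250/2⌋ × 176 = 125 × 176 mm
B7: ⌊176/2⌋ × 125 = 88 × 125 mm
B8: ⌊125/2⌋ × 88 = 62 × 88 mm

62 × 88 mm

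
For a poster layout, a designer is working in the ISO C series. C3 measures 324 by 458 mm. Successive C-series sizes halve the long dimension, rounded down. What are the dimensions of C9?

C4: ⌊458/2⌋ × 324 = 229 × 324 mm
C5: ⌊324/2⌋ × 229 = 162 × 229 mm
C6: ⌊229/2⌋ × 162 = 114 × 162 mm
C7: ⌊162/2⌋ × 114 = 81 × 114 mm
C8: ⌊114/2⌋ × 81 = 57 × 81 mm
C9: ⌊81/2⌋ × 57 = 40 × 57 mm

40 × 57 mm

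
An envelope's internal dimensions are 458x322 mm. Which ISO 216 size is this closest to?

Aspect ratio 458/322 ≈ 1.422 — close to the ISO √2 ≈ 1.414.
In the C-series (envelope sizes, between A and B): C3 = 324 × 458 mm.
Off by 2 mm total — nearest standard size.

C3 (324 × 458 mm)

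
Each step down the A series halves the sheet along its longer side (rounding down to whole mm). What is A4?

210 × 297 mm

A0 = 841 × 1189 mm (A0 has area 1 m², aspect 1:√2).
A1: ⌊1189/2⌋ × 841 = 594 × 841 mm
A2: ⌊841/2⌋ × 594 = 420 × 594 mm
A3: ⌊594/2⌋ × 420 = 297 × 420 mm
A4: ⌊420/2⌋ × 297 = 210 × 297 mm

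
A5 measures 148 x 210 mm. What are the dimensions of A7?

A6: ⌊210/2⌋ × 148 = 105 × 148 mm
A7: ⌊148/2⌋ × 105 = 74 × 105 mm

74 × 105 mm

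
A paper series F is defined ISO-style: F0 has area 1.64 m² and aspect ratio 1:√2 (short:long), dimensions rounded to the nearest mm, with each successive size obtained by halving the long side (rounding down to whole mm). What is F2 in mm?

538 × 761 mm

Let F0's short side be w mm. w · w√2 = 1.64 m² = 1,640,000 mm², so w ≈ 1076.9 mm and w√2 ≈ 1522.9 mm → F0 = 1077 × 1523 mm.
F1: ⌊1523/2⌋ × 1077 = 761 × 1077 mm
F2: ⌊1077/2⌋ × 761 = 538 × 761 mm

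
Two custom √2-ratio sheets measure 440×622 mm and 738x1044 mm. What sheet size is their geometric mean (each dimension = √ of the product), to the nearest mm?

570 × 806 mm

Short side: √(440 · 738) = √324720 ≈ 569.8 → 570 mm
Long side: √(622 · 1044) = √649368 ≈ 805.8 → 806 mm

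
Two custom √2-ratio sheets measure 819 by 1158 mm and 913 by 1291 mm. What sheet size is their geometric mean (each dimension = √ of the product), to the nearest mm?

865 × 1223 mm

Short side: √(819 · 913) = √747747 ≈ 864.7 → 865 mm
Long side: √(1158 · 1291) = √1494978 ≈ 1222.7 → 1223 mm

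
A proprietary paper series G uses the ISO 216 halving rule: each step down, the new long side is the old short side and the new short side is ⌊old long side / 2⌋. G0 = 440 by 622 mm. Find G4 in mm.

G1: ⌊622/2⌋ × 440 = 311 × 440 mm
G2: ⌊440/2⌋ × 311 = 220 × 311 mm
G3: ⌊311/2⌋ × 220 = 155 × 220 mm
G4: ⌊220/2⌋ × 155 = 110 × 155 mm

110 × 155 mm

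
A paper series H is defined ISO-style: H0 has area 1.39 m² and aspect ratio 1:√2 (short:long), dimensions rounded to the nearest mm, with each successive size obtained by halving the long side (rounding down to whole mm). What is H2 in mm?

Let H0's short side be w mm. w · w√2 = 1.39 m² = 1,390,000 mm², so w ≈ 991.4 mm and w√2 ≈ 1402.1 mm → H0 = 991 × 1402 mm.
H1: ⌊1402/2⌋ × 991 = 701 × 991 mm
H2: ⌊991/2⌋ × 701 = 495 × 701 mm

495 × 701 mm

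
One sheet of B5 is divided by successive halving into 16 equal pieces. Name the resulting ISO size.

B9

16 = 2^4, so 4 halving steps.
B5 → B6 → … → B9 after 4 steps.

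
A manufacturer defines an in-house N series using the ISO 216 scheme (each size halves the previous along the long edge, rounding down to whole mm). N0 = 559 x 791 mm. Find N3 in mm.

N1: ⌊791/2⌋ × 559 = 395 × 559 mm
N2: ⌊559/2⌋ × 395 = 279 × 395 mm
N3: ⌊395/2⌋ × 279 = 197 × 279 mm

197 × 279 mm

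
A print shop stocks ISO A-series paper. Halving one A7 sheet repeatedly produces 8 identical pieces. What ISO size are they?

8 = 2^3, so 3 halving steps.
A7 → A8 → … → A10 after 3 steps.

A10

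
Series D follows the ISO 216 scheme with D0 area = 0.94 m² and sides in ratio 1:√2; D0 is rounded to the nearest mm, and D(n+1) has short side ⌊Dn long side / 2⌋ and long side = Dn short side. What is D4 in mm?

203 × 288 mm

Let D0's short side be w mm. w · w√2 = 0.94 m² = 940,000 mm², so w ≈ 815.3 mm and w√2 ≈ 1153.0 mm → D0 = 815 × 1153 mm.
D1: ⌊1153/2⌋ × 815 = 576 × 815 mm
D2: ⌊815/2⌋ × 576 = 407 × 576 mm
D3: ⌊576/2⌋ × 407 = 288 × 407 mm
D4: ⌊407/2⌋ × 288 = 203 × 288 mm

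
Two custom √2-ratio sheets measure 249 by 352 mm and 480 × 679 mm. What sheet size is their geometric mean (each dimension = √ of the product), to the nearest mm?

346 × 489 mm

Short side: √(249 · 480) = √119520 ≈ 345.7 → 346 mm
Long side: √(352 · 679) = √239008 ≈ 488.9 → 489 mm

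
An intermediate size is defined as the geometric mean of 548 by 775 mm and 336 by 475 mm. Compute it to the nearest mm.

429 × 607 mm

Short side: √(548 · 336) = √184128 ≈ 429.1 → 429 mm
Long side: √(775 · 475) = √368125 ≈ 606.7 → 607 mm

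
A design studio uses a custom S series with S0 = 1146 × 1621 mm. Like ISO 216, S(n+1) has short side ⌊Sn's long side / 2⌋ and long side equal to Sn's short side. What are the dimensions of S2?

573 × 810 mm

S1: ⌊1621/2⌋ × 1146 = 810 × 1146 mm
S2: ⌊1146/2⌋ × 810 = 573 × 810 mm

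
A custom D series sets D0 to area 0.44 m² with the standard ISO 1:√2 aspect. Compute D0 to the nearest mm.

Let the short side be w mm. Then w · w√2 = 0.44 m² = 440,000 mm².
w² = 440,000/√2, so w ≈ 557.8 mm; long side = w√2 ≈ 788.8 mm.

558 × 789 mm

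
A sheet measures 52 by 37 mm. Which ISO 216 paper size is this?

Aspect ratio 52/37 ≈ 1.405 — close to the ISO √2 ≈ 1.414.
In the A-series (A0 area = 1 m²): A9 = 37 × 52 mm.

A9 (37 × 52 mm)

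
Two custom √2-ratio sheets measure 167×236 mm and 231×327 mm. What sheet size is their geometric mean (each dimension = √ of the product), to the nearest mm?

196 × 278 mm

Short side: √(167 · 231) = √38577 ≈ 196.4 → 196 mm
Long side: √(236 · 327) = √77172 ≈ 277.8 → 278 mm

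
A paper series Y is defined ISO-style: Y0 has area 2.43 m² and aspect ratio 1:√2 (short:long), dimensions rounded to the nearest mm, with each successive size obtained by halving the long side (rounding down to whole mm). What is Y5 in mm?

231 × 327 mm

Let Y0's short side be w mm. w · w√2 = 2.43 m² = 2,430,000 mm², so w ≈ 1310.8 mm and w√2 ≈ 1853.8 mm → Y0 = 1311 × 1854 mm.
Y1: ⌊1854/2⌋ × 1311 = 927 × 1311 mm
Y2: ⌊1311/2⌋ × 927 = 655 × 927 mm
Y3: ⌊927/2⌋ × 655 = 463 × 655 mm
Y4: ⌊655/2⌋ × 463 = 327 × 463 mm
Y5: ⌊463/2⌋ × 327 = 231 × 327 mm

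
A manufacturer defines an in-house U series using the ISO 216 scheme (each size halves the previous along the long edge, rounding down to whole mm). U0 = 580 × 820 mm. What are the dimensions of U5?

102 × 145 mm

U1: ⌊820/2⌋ × 580 = 410 × 580 mm
U2: ⌊580/2⌋ × 410 = 290 × 410 mm
U3: ⌊410/2⌋ × 290 = 205 × 290 mm
U4: ⌊290/2⌋ × 205 = 145 × 205 mm
U5: ⌊205/2⌋ × 145 = 102 × 145 mm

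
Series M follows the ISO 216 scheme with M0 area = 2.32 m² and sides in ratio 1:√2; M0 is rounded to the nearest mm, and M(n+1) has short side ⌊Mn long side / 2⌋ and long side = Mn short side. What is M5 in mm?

Let M0's short side be w mm. w · w√2 = 2.32 m² = 2,320,000 mm², so w ≈ 1280.8 mm and w√2 ≈ 1811.3 mm → M0 = 1281 × 1811 mm.
M1: ⌊1811/2⌋ × 1281 = 905 × 1281 mm
M2: ⌊1281/2⌋ × 905 = 640 × 905 mm
M3: ⌊905/2⌋ × 640 = 452 × 640 mm
M4: ⌊640/2⌋ × 452 = 320 × 452 mm
M5: ⌊452/2⌋ × 320 = 226 × 320 mm

226 × 320 mm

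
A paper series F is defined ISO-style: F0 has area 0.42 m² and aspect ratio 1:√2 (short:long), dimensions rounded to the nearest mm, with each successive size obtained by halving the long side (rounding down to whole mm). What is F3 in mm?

192 × 272 mm

Let F0's short side be w mm. w · w√2 = 0.42 m² = 420,000 mm², so w ≈ 545.0 mm and w√2 ≈ 770.7 mm → F0 = 545 × 771 mm.
F1: ⌊771/2⌋ × 545 = 385 × 545 mm
F2: ⌊545/2⌋ × 385 = 272 × 385 mm
F3: ⌊385/2⌋ × 272 = 192 × 272 mm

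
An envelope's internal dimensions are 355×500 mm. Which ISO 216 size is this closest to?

Aspect ratio 500/355 ≈ 1.408 — close to the ISO √2 ≈ 1.414.
In the B-series (B0 = 1000 × 1414 mm): B3 = 353 × 500 mm.
Off by 2 mm total — nearest standard size.

B3 (353 × 500 mm)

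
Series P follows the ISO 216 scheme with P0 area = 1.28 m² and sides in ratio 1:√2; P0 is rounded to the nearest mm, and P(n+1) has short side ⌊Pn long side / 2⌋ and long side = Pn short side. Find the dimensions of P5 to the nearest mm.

168 × 237 mm

Let P0's short side be w mm. w · w√2 = 1.28 m² = 1,280,000 mm², so w ≈ 951.4 mm and w√2 ≈ 1345.4 mm → P0 = 951 × 1345 mm.
P1: ⌊1345/2⌋ × 951 = 672 × 951 mm
P2: ⌊951/2⌋ × 672 = 475 × 672 mm
P3: ⌊672/2⌋ × 475 = 336 × 475 mm
P4: ⌊475/2⌋ × 336 = 237 × 336 mm
P5: ⌊336/2⌋ × 237 = 168 × 237 mm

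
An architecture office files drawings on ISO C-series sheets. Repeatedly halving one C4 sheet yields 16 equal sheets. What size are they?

16 = 2^4, so 4 halving steps.
C4 → C5 → … → C8 after 4 steps.

C8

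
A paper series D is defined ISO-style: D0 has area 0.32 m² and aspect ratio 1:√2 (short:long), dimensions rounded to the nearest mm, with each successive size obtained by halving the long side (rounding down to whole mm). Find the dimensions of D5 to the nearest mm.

84 × 119 mm

Let D0's short side be w mm. w · w√2 = 0.32 m² = 320,000 mm², so w ≈ 475.7 mm and w√2 ≈ 672.7 mm → D0 = 476 × 673 mm.
D1: ⌊673/2⌋ × 476 = 336 × 476 mm
D2: ⌊476/2⌋ × 336 = 238 × 336 mm
D3: ⌊336/2⌋ × 238 = 168 × 238 mm
D4: ⌊238/2⌋ × 168 = 119 × 168 mm
D5: ⌊168/2⌋ × 119 = 84 × 119 mm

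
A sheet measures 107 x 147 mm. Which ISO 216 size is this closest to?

Aspect ratio 147/107 ≈ 1.374 (ISO target is √2 ≈ 1.414).
In the A-series (A0 area = 1 m²): A6 = 105 × 148 mm.
Off by 3 mm total — nearest standard size.

A6 (105 × 148 mm)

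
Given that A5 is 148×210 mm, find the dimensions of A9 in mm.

37 × 52 mm

A6: ⌊210/2⌋ × 148 = 105 × 148 mm
A7: ⌊148/2⌋ × 105 = 74 × 105 mm
A8: ⌊105/2⌋ × 74 = 52 × 74 mm
A9: ⌊74/2⌋ × 52 = 37 × 52 mm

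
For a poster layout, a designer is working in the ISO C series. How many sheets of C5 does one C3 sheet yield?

4

Each ISO step halves the sheet: 1 × C3 → 2 × C4 → 4 × C5
From C3 to C5 is 2 halving steps: 2^2 = 4.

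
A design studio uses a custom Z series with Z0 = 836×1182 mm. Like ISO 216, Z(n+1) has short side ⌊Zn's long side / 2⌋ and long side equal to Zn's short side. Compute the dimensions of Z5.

147 × 209 mm

Z1 = 591 × 836 mm (from Z0 by 1 halving).
Z2: ⌊836/2⌋ × 591 = 418 × 591 mm
Z3: ⌊591/2⌋ × 418 = 295 × 418 mm
Z4: ⌊418/2⌋ × 295 = 209 × 295 mm
Z5: ⌊295/2⌋ × 209 = 147 × 209 mm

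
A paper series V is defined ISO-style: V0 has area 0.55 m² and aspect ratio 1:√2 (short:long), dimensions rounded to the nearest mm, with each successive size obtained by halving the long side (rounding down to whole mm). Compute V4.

Let V0's short side be w mm. w · w√2 = 0.55 m² = 550,000 mm², so w ≈ 623.6 mm and w√2 ≈ 881.9 mm → V0 = 624 × 882 mm.
V1: ⌊882/2⌋ × 624 = 441 × 624 mm
V2: ⌊624/2⌋ × 441 = 312 × 441 mm
V3: ⌊441/2⌋ × 312 = 220 × 312 mm
V4: ⌊312/2⌋ × 220 = 156 × 220 mm

156 × 220 mm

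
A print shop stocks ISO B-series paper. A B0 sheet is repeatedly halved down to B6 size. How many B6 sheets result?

64

B0 = 1000 × 1414 mm; B6 = 125 × 176 mm.
Each halving step doubles the count; 6 steps from B0 to B6.
2^6 = 64.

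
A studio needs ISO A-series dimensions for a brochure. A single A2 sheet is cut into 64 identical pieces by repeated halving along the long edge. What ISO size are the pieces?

64 = 2^6, so 6 halving steps.
A2 → A3 → … → A8 after 6 steps.

A8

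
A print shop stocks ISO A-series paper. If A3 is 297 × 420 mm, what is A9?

37 × 52 mm

A4: ⌊420/2⌋ × 297 = 210 × 297 mm
A5: ⌊297/2⌋ × 210 = 148 × 210 mm
A6: ⌊210/2⌋ × 148 = 105 × 148 mm
A7: ⌊148/2⌋ × 105 = 74 × 105 mm
A8: ⌊105/2⌋ × 74 = 52 × 74 mm
A9: ⌊74/2⌋ × 52 = 37 × 52 mm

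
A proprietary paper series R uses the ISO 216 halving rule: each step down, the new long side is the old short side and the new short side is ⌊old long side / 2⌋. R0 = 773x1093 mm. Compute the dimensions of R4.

R1: ⌊1093/2⌋ × 773 = 546 × 773 mm
R2: ⌊773/2⌋ × 546 = 386 × 546 mm
R3: ⌊546/2⌋ × 386 = 273 × 386 mm
R4: ⌊386/2⌋ × 273 = 193 × 273 mm

193 × 273 mm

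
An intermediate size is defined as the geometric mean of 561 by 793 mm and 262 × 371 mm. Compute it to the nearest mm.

383 × 542 mm

Short side: √(561 · 262) = √146982 ≈ 383.4 → 383 mm
Long side: √(793 · 371) = √294203 ≈ 542.4 → 542 mm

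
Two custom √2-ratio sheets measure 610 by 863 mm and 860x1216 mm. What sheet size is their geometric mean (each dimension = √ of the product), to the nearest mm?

724 × 1024 mm

Short side: √(610 · 860) = √524600 ≈ 724.3 → 724 mm
Long side: √(863 · 1216) = √1049408 ≈ 1024.4 → 1024 mm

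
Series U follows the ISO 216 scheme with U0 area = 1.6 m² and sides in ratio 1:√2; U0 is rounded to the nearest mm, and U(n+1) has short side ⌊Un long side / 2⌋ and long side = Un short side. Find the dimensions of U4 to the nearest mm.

Let U0's short side be w mm. w · w√2 = 1.6 m² = 1,600,000 mm², so w ≈ 1063.7 mm and w√2 ≈ 1504.2 mm → U0 = 1064 × 1504 mm.
U1: ⌊1504/2⌋ × 1064 = 752 × 1064 mm
U2: ⌊1064/2⌋ × 752 = 532 × 752 mm
U3: ⌊752/2⌋ × 532 = 376 × 532 mm
U4: ⌊532/2⌋ × 376 = 266 × 376 mm

266 × 376 mm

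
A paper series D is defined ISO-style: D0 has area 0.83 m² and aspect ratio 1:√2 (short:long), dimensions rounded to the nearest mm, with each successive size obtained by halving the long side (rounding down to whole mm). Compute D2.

383 × 541 mm

Let D0's short side be w mm. w · w√2 = 0.83 m² = 830,000 mm², so w ≈ 766.1 mm and w√2 ≈ 1083.4 mm → D0 = 766 × 1083 mm.
D1: ⌊1083/2⌋ × 766 = 541 × 766 mm
D2: ⌊766/2⌋ × 541 = 383 × 541 mm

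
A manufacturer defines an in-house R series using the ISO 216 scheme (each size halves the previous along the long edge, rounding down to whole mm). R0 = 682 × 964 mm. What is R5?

R1: ⌊964/2⌋ × 682 = 482 × 682 mm
R2: ⌊682/2⌋ × 482 = 341 × 482 mm
R3: ⌊482/2⌋ × 341 = 241 × 341 mm
R4: ⌊341/2⌋ × 241 = 170 × 241 mm
R5: ⌊241/2⌋ × 170 = 120 × 170 mm

120 × 170 mm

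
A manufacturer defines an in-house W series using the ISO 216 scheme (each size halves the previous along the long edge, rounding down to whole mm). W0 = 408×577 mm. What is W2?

204 × 288 mm

W1: ⌊577/2⌋ × 408 = 288 × 408 mm
W2: ⌊408/2⌋ × 288 = 204 × 288 mm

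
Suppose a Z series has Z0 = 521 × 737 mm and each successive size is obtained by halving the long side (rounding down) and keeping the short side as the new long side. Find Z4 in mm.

130 × 184 mm

Z1: ⌊737/2⌋ × 521 = 368 × 521 mm
Z2: ⌊521/2⌋ × 368 = 260 × 368 mm
Z3: ⌊368/2⌋ × 260 = 184 × 260 mm
Z4: ⌊260/2⌋ × 184 = 130 × 184 mm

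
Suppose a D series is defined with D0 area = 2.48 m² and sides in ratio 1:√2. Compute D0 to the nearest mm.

1324 × 1873 mm

Let the short side be w mm. Then w · w√2 = 2.48 m² = 2,480,000 mm².
w² = 2,480,000/√2, so w ≈ 1324.2 mm; long side = w√2 ≈ 1872.8 mm.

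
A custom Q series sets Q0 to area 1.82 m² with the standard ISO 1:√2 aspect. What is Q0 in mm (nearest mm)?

1134 × 1604 mm

Let the short side be w mm. Then w · w√2 = 1.82 m² = 1,820,000 mm².
w² = 1,820,000/√2, so w ≈ 1134.4 mm; long side = w√2 ≈ 1604.3 mm.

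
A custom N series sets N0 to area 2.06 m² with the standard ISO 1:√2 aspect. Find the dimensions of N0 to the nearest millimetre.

Let the short side be w mm. Then w · w√2 = 2.06 m² = 2,060,000 mm².
w² = 2,060,000/√2, so w ≈ 1206.9 mm; long side = w√2 ≈ 1706.8 mm.

1207 × 1707 mm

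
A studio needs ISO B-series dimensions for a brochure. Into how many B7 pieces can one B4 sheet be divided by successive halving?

Each ISO step halves the sheet: 1 × B4 → 2 × B5 → 4 × B6 → 8 × B7
From B4 to B7 is 3 halving steps: 2^3 = 8.

8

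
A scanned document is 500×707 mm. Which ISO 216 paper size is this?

Aspect ratio 707/500 ≈ 1.414 — close to the ISO √2 ≈ 1.414.
In the B-series (B0 = 1000 × 1414 mm): B2 = 500 × 707 mm.

B2 (500 × 707 mm)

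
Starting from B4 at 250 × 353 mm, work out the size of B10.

31 × 44 mm

B5: ⌊353/2⌋ × 250 = 176 × 250 mm
B6: ⌊250/2⌋ × 176 = 125 × 176 mm
B7: ⌊176/2⌋ × 125 = 88 × 125 mm
B8: ⌊125/2⌋ × 88 = 62 × 88 mm
B9: ⌊88/2⌋ × 62 = 44 × 62 mm
B10: ⌊62/2⌋ × 44 = 31 × 44 mm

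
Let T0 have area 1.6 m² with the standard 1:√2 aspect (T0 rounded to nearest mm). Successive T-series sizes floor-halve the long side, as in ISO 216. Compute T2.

532 × 752 mm

Let T0's short side be w mm. w · w√2 = 1.6 m² = 1,600,000 mm², so w ≈ 1063.7 mm and w√2 ≈ 1504.2 mm → T0 = 1064 × 1504 mm.
T1: ⌊1504/2⌋ × 1064 = 752 × 1064 mm
T2: ⌊1064/2⌋ × 752 = 532 × 752 mm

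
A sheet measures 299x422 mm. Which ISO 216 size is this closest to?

A3 (297 × 420 mm)

Aspect ratio 422/299 ≈ 1.411 — close to the ISO √2 ≈ 1.414.
In the A-series (A0 area = 1 m²): A3 = 297 × 420 mm.
Off by 4 mm total — nearest standard size.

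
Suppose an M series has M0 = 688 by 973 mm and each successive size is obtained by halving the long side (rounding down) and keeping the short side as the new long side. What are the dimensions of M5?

M1: ⌊973/2⌋ × 688 = 486 × 688 mm
M2: ⌊688/2⌋ × 486 = 344 × 486 mm
M3: ⌊486/2⌋ × 344 = 243 × 344 mm
M4: ⌊344/2⌋ × 243 = 172 × 243 mm
M5: ⌊243/2⌋ × 172 = 121 × 172 mm

121 × 172 mm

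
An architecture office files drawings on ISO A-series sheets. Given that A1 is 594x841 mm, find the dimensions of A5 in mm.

148 × 210 mm

A2: ⌊841/2⌋ × 594 = 420 × 594 mm
A3: ⌊594/2⌋ × 420 = 297 × 420 mm
A4: ⌊420/2⌋ × 297 = 210 × 297 mm
A5: ⌊297/2⌋ × 210 = 148 × 210 mm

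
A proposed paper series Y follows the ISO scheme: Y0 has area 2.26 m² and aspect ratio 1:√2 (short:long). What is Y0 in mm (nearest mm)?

Let the short side be w mm. Then w · w√2 = 2.26 m² = 2,260,000 mm².
w² = 2,260,000/√2, so w ≈ 1264.1 mm; long side = w√2 ≈ 1787.8 mm.

1264 × 1788 mm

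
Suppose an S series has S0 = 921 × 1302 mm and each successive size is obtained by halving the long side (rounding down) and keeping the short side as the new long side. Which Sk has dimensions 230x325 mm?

S4

S0: 921 × 1302 mm
S1: 651 × 921 mm
S2: 460 × 651 mm
S3: 325 × 460 mm
S4: 230 × 325 mm
S5: 162 × 230 mm
→ matches S4.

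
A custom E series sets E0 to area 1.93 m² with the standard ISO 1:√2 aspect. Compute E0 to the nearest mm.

1168 × 1652 mm

Let the short side be w mm. Then w · w√2 = 1.93 m² = 1,930,000 mm².
w² = 1,930,000/√2, so w ≈ 1168.2 mm; long side = w√2 ≈ 1652.1 mm.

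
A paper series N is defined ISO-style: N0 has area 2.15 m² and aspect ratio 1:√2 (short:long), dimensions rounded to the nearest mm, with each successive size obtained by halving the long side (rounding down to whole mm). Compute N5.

218 × 308 mm

Let N0's short side be w mm. w · w√2 = 2.15 m² = 2,150,000 mm², so w ≈ 1233.0 mm and w√2 ≈ 1743.7 mm → N0 = 1233 × 1744 mm.
N1: ⌊1744/2⌋ × 1233 = 872 × 1233 mm
N2: ⌊1233/2⌋ × 872 = 616 × 872 mm
N3: ⌊872/2⌋ × 616 = 436 × 616 mm
N4: ⌊616/2⌋ × 436 = 308 × 436 mm
N5: ⌊436/2⌋ × 308 = 218 × 308 mm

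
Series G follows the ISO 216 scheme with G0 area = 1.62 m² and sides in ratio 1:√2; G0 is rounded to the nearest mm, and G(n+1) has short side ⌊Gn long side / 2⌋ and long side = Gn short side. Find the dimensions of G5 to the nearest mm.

Let G0's short side be w mm. w · w√2 = 1.62 m² = 1,620,000 mm², so w ≈ 1070.3 mm and w√2 ≈ 1513.6 mm → G0 = 1070 × 1514 mm.
G1: ⌊1514/2⌋ × 1070 = 757 × 1070 mm
G2: ⌊1070/2⌋ × 757 = 535 × 757 mm
G3: ⌊757/2⌋ × 535 = 378 × 535 mm
G4: ⌊535/2⌋ × 378 = 267 × 378 mm
G5: ⌊378/2⌋ × 267 = 189 × 267 mm

189 × 267 mm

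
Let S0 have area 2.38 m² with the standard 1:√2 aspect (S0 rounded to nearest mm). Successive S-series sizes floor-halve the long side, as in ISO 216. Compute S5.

229 × 324 mm

Let S0's short side be w mm. w · w√2 = 2.38 m² = 2,380,000 mm², so w ≈ 1297.3 mm and w√2 ≈ 1834.6 mm → S0 = 1297 × 1835 mm.
S1: ⌊1835/2⌋ × 1297 = 917 × 1297 mm
S2: ⌊1297/2⌋ × 917 = 648 × 917 mm
S3: ⌊917/2⌋ × 648 = 458 × 648 mm
S4: ⌊648/2⌋ × 458 = 324 × 458 mm
S5: ⌊458/2⌋ × 324 = 229 × 324 mm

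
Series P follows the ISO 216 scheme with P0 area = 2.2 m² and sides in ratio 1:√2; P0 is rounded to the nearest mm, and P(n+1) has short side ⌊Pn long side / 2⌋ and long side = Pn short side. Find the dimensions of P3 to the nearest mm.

Let P0's short side be w mm. w · w√2 = 2.2 m² = 2,200,000 mm², so w ≈ 1247.3 mm and w√2 ≈ 1763.9 mm → P0 = 1247 × 1764 mm.
P1: ⌊1764/2⌋ × 1247 = 882 × 1247 mm
P2: ⌊1247/2⌋ × 882 = 623 × 882 mm
P3: ⌊882/2⌋ × 623 = 441 × 623 mm

441 × 623 mm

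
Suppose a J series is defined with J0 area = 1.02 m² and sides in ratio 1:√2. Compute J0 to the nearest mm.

849 × 1201 mm

Let the short side be w mm. Then w · w√2 = 1.02 m² = 1,020,000 mm².
w² = 1,020,000/√2, so w ≈ 849.3 mm; long side = w√2 ≈ 1201.0 mm.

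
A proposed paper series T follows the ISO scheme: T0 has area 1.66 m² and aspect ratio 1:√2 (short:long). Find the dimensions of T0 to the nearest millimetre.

1083 × 1532 mm

Let the short side be w mm. Then w · w√2 = 1.66 m² = 1,660,000 mm².
w² = 1,660,000/√2, so w ≈ 1083.4 mm; long side = w√2 ≈ 1532.2 mm.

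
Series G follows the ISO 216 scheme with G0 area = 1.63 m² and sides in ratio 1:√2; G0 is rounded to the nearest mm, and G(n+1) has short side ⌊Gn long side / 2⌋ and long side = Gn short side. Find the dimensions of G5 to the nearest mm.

189 × 268 mm

Let G0's short side be w mm. w · w√2 = 1.63 m² = 1,630,000 mm², so w ≈ 1073.6 mm and w√2 ≈ 1518.3 mm → G0 = 1074 × 1518 mm.
G1: ⌊1518/2⌋ × 1074 = 759 × 1074 mm
G2: ⌊1074/2⌋ × 759 = 537 × 759 mm
G3: ⌊759/2⌋ × 537 = 379 × 537 mm
G4: ⌊537/2⌋ × 379 = 268 × 379 mm
G5: ⌊379/2⌋ × 268 = 189 × 268 mm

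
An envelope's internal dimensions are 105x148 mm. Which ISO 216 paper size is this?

Aspect ratio 148/105 ≈ 1.410 — close to the ISO √2 ≈ 1.414.
In the A-series (A0 area = 1 m²): A6 = 105 × 148 mm.

A6 (105 × 148 mm)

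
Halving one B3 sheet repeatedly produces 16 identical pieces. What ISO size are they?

B7

16 = 2^4, so 4 halving steps.
B3 → B4 → … → B7 after 4 steps.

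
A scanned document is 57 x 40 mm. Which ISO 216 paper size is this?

Aspect ratio 57/40 ≈ 1.425 — close to the ISO √2 ≈ 1.414.
In the C-series (envelope sizes, between A and B): C9 = 40 × 57 mm.

C9 (40 × 57 mm)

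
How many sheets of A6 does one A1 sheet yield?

A1 = 594 × 841 mm; A6 = 105 × 148 mm.
Each halving step doubles the count; 5 steps from A1 to A6.
2^5 = 32.

32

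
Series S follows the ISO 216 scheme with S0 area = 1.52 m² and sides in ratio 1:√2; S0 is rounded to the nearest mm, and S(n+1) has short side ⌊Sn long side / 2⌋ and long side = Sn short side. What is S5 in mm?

183 × 259 mm

Let S0's short side be w mm. w · w√2 = 1.52 m² = 1,520,000 mm², so w ≈ 1036.7 mm and w√2 ≈ 1466.2 mm → S0 = 1037 × 1466 mm.
S1: ⌊1466/2⌋ × 1037 = 733 × 1037 mm
S2: ⌊1037/2⌋ × 733 = 518 × 733 mm
S3: ⌊733/2⌋ × 518 = 366 × 518 mm
S4: ⌊518/2⌋ × 366 = 259 × 366 mm
S5: ⌊366/2⌋ × 259 = 183 × 259 mm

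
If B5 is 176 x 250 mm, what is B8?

B6: ⌊250/2⌋ × 176 = 125 × 176 mm
B7: ⌊176/2⌋ × 125 = 88 × 125 mm
B8: ⌊125/2⌋ × 88 = 62 × 88 mm

62 × 88 mm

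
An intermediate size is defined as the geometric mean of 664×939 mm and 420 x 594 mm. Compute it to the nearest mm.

528 × 747 mm

Short side: √(664 · 420) = √278880 ≈ 528.1 → 528 mm
Long side: √(939 · 594) = √557766 ≈ 746.8 → 747 mm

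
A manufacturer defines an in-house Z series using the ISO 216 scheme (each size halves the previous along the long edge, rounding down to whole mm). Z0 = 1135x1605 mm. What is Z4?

Z1: ⌊1605/2⌋ × 1135 = 802 × 1135 mm
Z2: ⌊1135/2⌋ × 802 = 567 × 802 mm
Z3: ⌊802/2⌋ × 567 = 401 × 567 mm
Z4: ⌊567/2⌋ × 401 = 283 × 401 mm

283 × 401 mm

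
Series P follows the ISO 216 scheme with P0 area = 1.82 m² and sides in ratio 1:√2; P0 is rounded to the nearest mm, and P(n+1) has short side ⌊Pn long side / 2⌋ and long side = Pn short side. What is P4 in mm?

Let P0's short side be w mm. w · w√2 = 1.82 m² = 1,820,000 mm², so w ≈ 1134.4 mm and w√2 ≈ 1604.3 mm → P0 = 1134 × 1604 mm.
P1: ⌊1604/2⌋ × 1134 = 802 × 1134 mm
P2: ⌊1134/2⌋ × 802 = 567 × 802 mm
P3: ⌊802/2⌋ × 567 = 401 × 567 mm
P4: ⌊567/2⌋ × 401 = 283 × 401 mm

283 × 401 mm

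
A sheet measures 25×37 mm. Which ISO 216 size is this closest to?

A10 (26 × 37 mm)

Aspect ratio 37/25 ≈ 1.480 (ISO target is √2 ≈ 1.414).
In the A-series (A0 area = 1 m²): A10 = 26 × 37 mm.
Off by 1 mm total — nearest standard size.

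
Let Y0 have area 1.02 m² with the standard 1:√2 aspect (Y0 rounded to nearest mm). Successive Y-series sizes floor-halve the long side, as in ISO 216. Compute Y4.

212 × 300 mm

Let Y0's short side be w mm. w · w√2 = 1.02 m² = 1,020,000 mm², so w ≈ 849.3 mm and w√2 ≈ 1201.0 mm → Y0 = 849 × 1201 mm.
Y1: ⌊1201/2⌋ × 849 = 600 × 849 mm
Y2: ⌊849/2⌋ × 600 = 424 × 600 mm
Y3: ⌊600/2⌋ × 424 = 300 × 424 mm
Y4: ⌊424/2⌋ × 300 = 212 × 300 mm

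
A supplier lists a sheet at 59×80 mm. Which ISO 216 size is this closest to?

C8 (57 × 81 mm)

Aspect ratio 80/59 ≈ 1.356 (ISO target is √2 ≈ 1.414).
In the C-series (envelope sizes, between A and B): C8 = 57 × 81 mm.
Off by 3 mm total — nearest standard size.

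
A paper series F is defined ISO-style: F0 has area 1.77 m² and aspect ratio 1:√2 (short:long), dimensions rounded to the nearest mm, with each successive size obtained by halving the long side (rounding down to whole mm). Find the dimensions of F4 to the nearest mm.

279 × 395 mm

Let F0's short side be w mm. w · w√2 = 1.77 m² = 1,770,000 mm², so w ≈ 1118.7 mm and w√2 ≈ 1582.1 mm → F0 = 1119 × 1582 mm.
F1: ⌊1582/2⌋ × 1119 = 791 × 1119 mm
F2: ⌊1119/2⌋ × 791 = 559 × 791 mm
F3: ⌊791/2⌋ × 559 = 395 × 559 mm
F4: ⌊559/2⌋ × 395 = 279 × 395 mm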